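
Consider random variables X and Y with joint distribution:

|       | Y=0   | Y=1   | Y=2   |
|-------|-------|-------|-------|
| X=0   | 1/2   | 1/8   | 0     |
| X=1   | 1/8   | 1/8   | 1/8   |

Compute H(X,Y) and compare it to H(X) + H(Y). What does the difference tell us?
Marginal P(X) (row sums):
  P(X=0) = 1/2 + 1/8 + 0 = 5/8
  P(X=1) = 1/8 + 1/8 + 1/8 = 3/8
Marginal P(Y) (column sums):
  P(Y=0) = 1/2 + 1/8 = 5/8
  P(Y=1) = 1/8 + 1/8 = 1/4
  P(Y=2) = 0 + 1/8 = 1/8

H(X,Y) = -[(1/2)·log₂(1/2) + (1/8)·log₂(1/8) + (1/8)·log₂(1/8) + (1/8)·log₂(1/8) + (1/8)·log₂(1/8)]
  = 0.5000 + 0.3750 + 0.3750 + 0.3750 + 0.3750
  = 2.0000 bits
H(X) = -[(5/8)·log₂(5/8) + (3/8)·log₂(3/8)]
  = 0.4238 + 0.5306
  = 0.9544 bits
H(Y) = -[(5/8)·log₂(5/8) + (1/4)·log₂(1/4) + (1/8)·log₂(1/8)]
  = 0.4238 + 0.5000 + 0.3750
  = 1.2988 bits

H(X) + H(Y) = 0.9544 + 1.2988 = 2.2532 bits
Difference: H(X) + H(Y) - H(X,Y) = 2.2532 - 2.0000 = 0.2532 bits = I(X;Y)

The difference is the mutual information; it is positive here, so X and Y are dependent (knowing one reduces uncertainty about the other by 0.2532 bits).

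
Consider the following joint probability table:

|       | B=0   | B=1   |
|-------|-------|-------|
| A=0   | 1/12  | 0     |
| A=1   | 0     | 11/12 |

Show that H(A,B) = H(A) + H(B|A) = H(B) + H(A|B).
Marginal P(A) (row sums):
  P(A=0) = 1/12 + 0 = 1/12
  P(A=1) = 0 + 11/12 = 11/12
Marginal P(B) (column sums):
  P(B=0) = 1/12 + 0 = 1/12
  P(B=1) = 0 + 11/12 = 11/12

Decomposition 1: H(A) + H(B|A)
H(A) = -[(1/12)·log₂(1/12) + (11/12)·log₂(11/12)]
  = 0.2987 + 0.1151
  = 0.4138 bits
H(B|A) = -Σ P(A,B)·log₂ P(B|A), where P(B|A) = P(A,B) / P(A)
  (cells with P(A,B) = 0 contribute 0)
  (A=0,B=0): P(B|A) = (1/12)/(1/12) = 1;  -(1/12)·log₂(1) = 0.0000
  (A=1,B=1): P(B|A) = (11/12)/(11/12) = 1;  -(11/12)·log₂(1) = 0.0000
H(B|A) = 0.0000 + 0.0000
  = 0.0000 bits
H(A) + H(B|A) = 0.4138 + 0.0000 = 0.4138 bits

Decomposition 2: H(B) + H(A|B)
H(B) = -[(1/12)·log₂(1/12) + (11/12)·log₂(11/12)]
  = 0.2987 + 0.1151
  = 0.4138 bits
H(A|B) = -Σ P(A,B)·log₂ P(A|B), where P(A|B) = P(A,B) / P(B)
  (cells with P(A,B) = 0 contribute 0)
  (A=0,B=0): P(A|B) = (1/12)/(1/12) = 1;  -(1/12)·log₂(1) = 0.0000
  (A=1,B=1): P(A|B) = (11/12)/(11/12) = 1;  -(11/12)·log₂(1) = 0.0000
H(A|B) = 0.0000 + 0.0000
  = 0.0000 bits
H(B) + H(A|B) = 0.4138 + 0.0000 = 0.4138 bits

Direct computation of the joint entropy:
H(A,B) = -[(1/12)·log₂(1/12) + (11/12)·log₂(11/12)]
  = 0.2987 + 0.1151
  = 0.4138 bits

All three agree: H(A,B) = 0.4138 bits ✓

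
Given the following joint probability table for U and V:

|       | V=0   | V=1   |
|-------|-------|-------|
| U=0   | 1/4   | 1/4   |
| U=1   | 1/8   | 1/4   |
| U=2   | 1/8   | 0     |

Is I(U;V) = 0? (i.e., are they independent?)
Marginal P(U) (row sums):
  P(U=0) = 1/4 + 1/4 = 1/2
  P(U=1) = 1/8 + 1/4 = 3/8
  P(U=2) = 1/8 + 0 = 1/8
Marginal P(V) (column sums):
  P(V=0) = 1/4 + 1/8 + 1/8 = 1/2
  P(V=1) = 1/4 + 1/4 + 0 = 1/2

U and V are independent iff P(U=i,V=j) = P(U=i)·P(V=j) for every cell.
  P(U=1)·P(V=0) = 3/8 × 1/2 = 3/16, but P(U=1,V=0) = 1/8 ✗

No, U and V are not independent. Quantitatively, I(U;V) > 0:

H(U) = -[(1/2)·log₂(1/2) + (3/8)·log₂(3/8) + (1/8)·log₂(1/8)]
  = 0.5000 + 0.5306 + 0.3750
  = 1.4056 bits
H(V) = -[(1/2)·log₂(1/2) + (1/2)·log₂(1/2)]
  = 0.5000 + 0.5000
  = 1.0000 bits
H(U,V) = -[(1/4)·log₂(1/4) + (1/4)·log₂(1/4) + (1/8)·log₂(1/8) + (1/4)·log₂(1/4) + (1/8)·log₂(1/8)]
  = 0.5000 + 0.5000 + 0.3750 + 0.5000 + 0.3750
  = 2.2500 bits
I(U;V) = H(U) + H(V) - H(U,V) = 1.4056 + 1.0000 - 2.2500 = 0.1556 bits > 0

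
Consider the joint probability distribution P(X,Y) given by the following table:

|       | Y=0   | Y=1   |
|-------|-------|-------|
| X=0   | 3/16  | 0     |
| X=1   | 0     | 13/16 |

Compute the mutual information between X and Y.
Marginal P(X) (row sums):
  P(X=0) = 3/16 + 0 = 3/16
  P(X=1) = 0 + 13/16 = 13/16
Marginal P(Y) (column sums):
  P(Y=0) = 3/16 + 0 = 3/16
  P(Y=1) = 0 + 13/16 = 13/16

H(X) = -[(3/16)·log₂(3/16) + (13/16)·log₂(13/16)]
  = 0.4528 + 0.2434
  = 0.6962 bits
H(Y) = -[(3/16)·log₂(3/16) + (13/16)·log₂(13/16)]
  = 0.4528 + 0.2434
  = 0.6962 bits
H(X,Y) = -[(3/16)·log₂(3/16) + (13/16)·log₂(13/16)]
  = 0.4528 + 0.2434
  = 0.6962 bits

I(X;Y) = H(X) + H(Y) - H(X,Y)
  = 0.6962 + 0.6962 - 0.6962
  = 0.6962 bits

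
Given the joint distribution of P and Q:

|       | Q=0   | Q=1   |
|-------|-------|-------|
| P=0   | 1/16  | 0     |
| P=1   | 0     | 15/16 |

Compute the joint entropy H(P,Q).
H(P,Q) = -Σ P(P,Q) log₂ P(P,Q), summed over the non-zero cells:
H(P,Q) = -[(1/16)·log₂(1/16) + (15/16)·log₂(15/16)]
  = 0.2500 + 0.0873
  = 0.3373 bits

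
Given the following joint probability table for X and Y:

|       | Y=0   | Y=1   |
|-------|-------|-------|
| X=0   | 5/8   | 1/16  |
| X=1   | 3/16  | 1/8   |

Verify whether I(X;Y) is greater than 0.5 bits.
Marginal P(X) (row sums):
  P(X=0) = 5/8 + 1/16 = 11/16
  P(X=1) = 3/16 + 1/8 = 5/16
Marginal P(Y) (column sums):
  P(Y=0) = 5/8 + 3/16 = 13/16
  P(Y=1) = 1/16 + 1/8 = 3/16

H(X) = -[(11/16)·log₂(11/16) + (5/16)·log₂(5/16)]
  = 0.3716 + 0.5244
  = 0.8960 bits
H(Y) = -[(13/16)·log₂(13/16) + (3/16)·log₂(3/16)]
  = 0.2434 + 0.4528
  = 0.6962 bits
H(X,Y) = -[(5/8)·log₂(5/8) + (1/16)·log₂(1/16) + (3/16)·log₂(3/16) + (1/8)·log₂(1/8)]
  = 0.4238 + 0.2500 + 0.4528 + 0.3750
  = 1.5016 bits

I(X;Y) = H(X) + H(Y) - H(X,Y)
  = 0.8960 + 0.6962 - 1.5016
  = 0.0906 bits

No. I(X;Y) = 0.0906 bits, which is ≤ 0.5 bits.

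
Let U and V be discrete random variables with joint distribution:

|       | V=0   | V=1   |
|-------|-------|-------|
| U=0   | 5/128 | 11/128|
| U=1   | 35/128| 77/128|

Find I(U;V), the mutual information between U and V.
Marginal P(U) (row sums):
  P(U=0) = 5/128 + 11/128 = 1/8
  P(U=1) = 35/128 + 77/128 = 7/8
Marginal P(V) (column sums):
  P(V=0) = 5/128 + 35/128 = 5/16
  P(V=1) = 11/128 + 77/128 = 11/16

H(U) = -[(1/8)·log₂(1/8) + (7/8)·log₂(7/8)]
  = 0.3750 + 0.1686
  = 0.5436 bits
H(V) = -[(5/16)·log₂(5/16) + (11/16)·log₂(11/16)]
  = 0.5244 + 0.3716
  = 0.8960 bits
H(U,V) = -[(5/128)·log₂(5/128) + (11/128)·log₂(11/128) + (35/128)·log₂(35/128) + (77/128)·log₂(77/128)]
  = 0.1827 + 0.3043 + 0.5115 + 0.4411
  = 1.4396 bits

I(U;V) = H(U) + H(V) - H(U,V)
  = 0.5436 + 0.8960 - 1.4396
  = 0.0000 bits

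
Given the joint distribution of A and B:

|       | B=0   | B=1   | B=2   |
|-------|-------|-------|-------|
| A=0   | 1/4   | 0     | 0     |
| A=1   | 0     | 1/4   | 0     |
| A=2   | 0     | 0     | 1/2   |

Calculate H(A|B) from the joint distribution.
Marginal P(B) (column sums):
  P(B=0) = 1/4 + 0 + 0 = 1/4
  P(B=1) = 0 + 1/4 + 0 = 1/4
  P(B=2) = 0 + 0 + 1/2 = 1/2

H(A|B) = -Σ P(A,B)·log₂ P(A|B), where P(A|B) = P(A,B) / P(B)
  (cells with P(A,B) = 0 contribute 0)
  (A=0,B=0): P(A|B) = (1/4)/(1/4) = 1;  -(1/4)·log₂(1) = 0.0000
  (A=1,B=1): P(A|B) = (1/4)/(1/4) = 1;  -(1/4)·log₂(1) = 0.0000
  (A=2,B=2): P(A|B) = (1/2)/(1/2) = 1;  -(1/2)·log₂(1) = 0.0000
H(A|B) = 0.0000 + 0.0000 + 0.0000
  = 0.0000 bits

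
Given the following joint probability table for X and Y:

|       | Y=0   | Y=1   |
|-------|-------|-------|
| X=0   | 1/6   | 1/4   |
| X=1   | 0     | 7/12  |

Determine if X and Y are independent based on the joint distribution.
Marginal P(X) (row sums):
  P(X=0) = 1/6 + 1/4 = 5/12
  P(X=1) = 0 + 7/12 = 7/12
Marginal P(Y) (column sums):
  P(Y=0) = 1/6 + 0 = 1/6
  P(Y=1) = 1/4 + 7/12 = 5/6

X and Y are independent iff P(X=i,Y=j) = P(X=i)·P(Y=j) for every cell.
  P(X=0)·P(Y=0) = 5/12 × 1/6 = 5/72, but P(X=0,Y=0) = 1/6 ✗

No, X and Y are not independent. Quantitatively, I(X;Y) > 0:

H(X) = -[(5/12)·log₂(5/12) + (7/12)·log₂(7/12)]
  = 0.5263 + 0.4536
  = 0.9799 bits
H(Y) = -[(1/6)·log₂(1/6) + (5/6)·log₂(5/6)]
  = 0.4308 + 0.2192
  = 0.6500 bits
H(X,Y) = -[(1/6)·log₂(1/6) + (1/4)·log₂(1/4) + (7/12)·log₂(7/12)]
  = 0.4308 + 0.5000 + 0.4536
  = 1.3844 bits
I(X;Y) = H(X) + H(Y) - H(X,Y) = 0.9799 + 0.6500 - 1.3844 = 0.2455 bits > 0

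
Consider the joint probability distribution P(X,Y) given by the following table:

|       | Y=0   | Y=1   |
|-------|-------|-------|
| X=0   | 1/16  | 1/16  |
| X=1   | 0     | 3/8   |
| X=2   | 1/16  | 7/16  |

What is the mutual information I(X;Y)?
Marginal P(X) (row sums):
  P(X=0) = 1/16 + 1/16 = 1/8
  P(X=1) = 0 + 3/8 = 3/8
  P(X=2) = 1/16 + 7/16 = 1/2
Marginal P(Y) (column sums):
  P(Y=0) = 1/16 + 0 + 1/16 = 1/8
  P(Y=1) = 1/16 + 3/8 + 7/16 = 7/8

H(X) = -[(1/8)·log₂(1/8) + (3/8)·log₂(3/8) + (1/2)·log₂(1/2)]
  = 0.3750 + 0.5306 + 0.5000
  = 1.4056 bits
H(Y) = -[(1/8)·log₂(1/8) + (7/8)·log₂(7/8)]
  = 0.3750 + 0.1686
  = 0.5436 bits
H(X,Y) = -[(1/16)·log₂(1/16) + (1/16)·log₂(1/16) + (3/8)·log₂(3/8) + (1/16)·log₂(1/16) + (7/16)·log₂(7/16)]
  = 0.2500 + 0.2500 + 0.5306 + 0.2500 + 0.5218
  = 1.8024 bits

I(X;Y) = H(X) + H(Y) - H(X,Y)
  = 1.4056 + 0.5436 - 1.8024
  = 0.1468 bits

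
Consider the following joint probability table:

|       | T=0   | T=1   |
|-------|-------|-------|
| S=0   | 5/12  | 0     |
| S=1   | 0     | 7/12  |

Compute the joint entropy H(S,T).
H(S,T) = -Σ P(S,T) log₂ P(S,T), summed over the non-zero cells:
H(S,T) = -[(5/12)·log₂(5/12) + (7/12)·log₂(7/12)]
  = 0.5263 + 0.4536
  = 0.9799 bits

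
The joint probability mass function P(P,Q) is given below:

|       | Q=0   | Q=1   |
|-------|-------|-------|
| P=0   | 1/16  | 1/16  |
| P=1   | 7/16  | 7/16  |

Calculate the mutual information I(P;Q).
Marginal P(P) (row sums):
  P(P=0) = 1/16 + 1/16 = 1/8
  P(P=1) = 7/16 + 7/16 = 7/8
Marginal P(Q) (column sums):
  P(Q=0) = 1/16 + 7/16 = 1/2
  P(Q=1) = 1/16 + 7/16 = 1/2

H(P) = -[(1/8)·log₂(1/8) + (7/8)·log₂(7/8)]
  = 0.3750 + 0.1686
  = 0.5436 bits
H(Q) = -[(1/2)·log₂(1/2) + (1/2)·log₂(1/2)]
  = 0.5000 + 0.5000
  = 1.0000 bits
H(P,Q) = -[(1/16)·log₂(1/16) + (1/16)·log₂(1/16) + (7/16)·log₂(7/16) + (7/16)·log₂(7/16)]
  = 0.2500 + 0.2500 + 0.5218 + 0.5218
  = 1.5436 bits

I(P;Q) = H(P) + H(Q) - H(P,Q)
  = 0.5436 + 1.0000 - 1.5436
  = 0.0000 bits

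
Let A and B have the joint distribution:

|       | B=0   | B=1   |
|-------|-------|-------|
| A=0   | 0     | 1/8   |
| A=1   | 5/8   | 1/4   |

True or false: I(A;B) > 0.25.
Marginal P(A) (row sums):
  P(A=0) = 0 + 1/8 = 1/8
  P(A=1) = 5/8 + 1/4 = 7/8
Marginal P(B) (column sums):
  P(B=0) = 0 + 5/8 = 5/8
  P(B=1) = 1/8 + 1/4 = 3/8

H(A) = -[(1/8)·log₂(1/8) + (7/8)·log₂(7/8)]
  = 0.3750 + 0.1686
  = 0.5436 bits
H(B) = -[(5/8)·log₂(5/8) + (3/8)·log₂(3/8)]
  = 0.4238 + 0.5306
  = 0.9544 bits
H(A,B) = -[(1/8)·log₂(1/8) + (5/8)·log₂(5/8) + (1/4)·log₂(1/4)]
  = 0.3750 + 0.4238 + 0.5000
  = 1.2988 bits

I(A;B) = H(A) + H(B) - H(A,B)
  = 0.5436 + 0.9544 - 1.2988
  = 0.1992 bits

False. I(A;B) = 0.1992 bits, which is ≤ 0.25 bits.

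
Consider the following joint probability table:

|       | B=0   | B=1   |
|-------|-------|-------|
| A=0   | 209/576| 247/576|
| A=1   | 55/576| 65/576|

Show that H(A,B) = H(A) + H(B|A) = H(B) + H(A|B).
Marginal P(A) (row sums):
  P(A=0) = 209/576 + 247/576 = 19/24
  P(A=1) = 55/576 + 65/576 = 5/24
Marginal P(B) (column sums):
  P(B=0) = 209/576 + 55/576 = 11/24
  P(B=1) = 247/576 + 65/576 = 13/24

Decomposition 1: H(A) + H(B|A)
H(A) = -[(19/24)·log₂(19/24) + (5/24)·log₂(5/24)]
  = 0.2668 + 0.4715
  = 0.7383 bits
H(B|A) = -Σ P(A,B)·log₂ P(B|A), where P(B|A) = P(A,B) / P(A)
  (A=0,B=0): P(B|A) = (209/576)/(19/24) = 11/24;  -(209/576)·log₂(11/24) = 0.4084
  (A=0,B=1): P(B|A) = (247/576)/(19/24) = 13/24;  -(247/576)·log₂(13/24) = 0.3793
  (A=1,B=0): P(B|A) = (55/576)/(5/24) = 11/24;  -(55/576)·log₂(11/24) = 0.1075
  (A=1,B=1): P(B|A) = (65/576)/(5/24) = 13/24;  -(65/576)·log₂(13/24) = 0.0998
H(B|A) = 0.4084 + 0.3793 + 0.1075 + 0.0998
  = 0.9950 bits
H(A) + H(B|A) = 0.7383 + 0.9950 = 1.7333 bits

Decomposition 2: H(B) + H(A|B)
H(B) = -[(11/24)·log₂(11/24) + (13/24)·log₂(13/24)]
  = 0.5159 + 0.4791
  = 0.9950 bits
H(A|B) = -Σ P(A,B)·log₂ P(A|B), where P(A|B) = P(A,B) / P(B)
  (A=0,B=0): P(A|B) = (209/576)/(11/24) = 19/24;  -(209/576)·log₂(19/24) = 0.1223
  (A=0,B=1): P(A|B) = (247/576)/(13/24) = 19/24;  -(247/576)·log₂(19/24) = 0.1445
  (A=1,B=0): P(A|B) = (55/576)/(11/24) = 5/24;  -(55/576)·log₂(5/24) = 0.2161
  (A=1,B=1): P(A|B) = (65/576)/(13/24) = 5/24;  -(65/576)·log₂(5/24) = 0.2554
H(A|B) = 0.1223 + 0.1445 + 0.2161 + 0.2554
  = 0.7383 bits
H(B) + H(A|B) = 0.9950 + 0.7383 = 1.7333 bits

Direct computation of the joint entropy:
H(A,B) = -[(209/576)·log₂(209/576) + (247/576)·log₂(247/576) + (55/576)·log₂(55/576) + (65/576)·log₂(65/576)]
  = 0.5307 + 0.5238 + 0.3236 + 0.3552
  = 1.7333 bits

All three agree: H(A,B) = 1.7333 bits ✓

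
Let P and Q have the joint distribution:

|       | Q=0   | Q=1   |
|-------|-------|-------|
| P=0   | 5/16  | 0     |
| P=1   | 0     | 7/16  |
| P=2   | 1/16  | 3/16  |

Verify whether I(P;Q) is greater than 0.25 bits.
Marginal P(P) (row sums):
  P(P=0) = 5/16 + 0 = 5/16
  P(P=1) = 0 + 7/16 = 7/16
  P(P=2) = 1/16 + 3/16 = 1/4
Marginal P(Q) (column sums):
  P(Q=0) = 5/16 + 0 + 1/16 = 3/8
  P(Q=1) = 0 + 7/16 + 3/16 = 5/8

H(P) = -[(5/16)·log₂(5/16) + (7/16)·log₂(7/16) + (1/4)·log₂(1/4)]
  = 0.5244 + 0.5218 + 0.5000
  = 1.5462 bits
H(Q) = -[(3/8)·log₂(3/8) + (5/8)·log₂(5/8)]
  = 0.5306 + 0.4238
  = 0.9544 bits
H(P,Q) = -[(5/16)·log₂(5/16) + (7/16)·log₂(7/16) + (1/16)·log₂(1/16) + (3/16)·log₂(3/16)]
  = 0.5244 + 0.5218 + 0.2500 + 0.4528
  = 1.7490 bits

I(P;Q) = H(P) + H(Q) - H(P,Q)
  = 1.5462 + 0.9544 - 1.7490
  = 0.7516 bits

Yes. I(P;Q) = 0.7516 bits, which is > 0.25 bits.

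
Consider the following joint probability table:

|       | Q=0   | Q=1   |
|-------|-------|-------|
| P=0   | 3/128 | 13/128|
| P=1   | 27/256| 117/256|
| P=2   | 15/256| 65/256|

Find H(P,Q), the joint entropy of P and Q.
H(P,Q) = -Σ P(P,Q) log₂ P(P,Q), summed over the non-zero cells:
H(P,Q) = -[(3/128)·log₂(3/128) + (13/128)·log₂(13/128) + (27/256)·log₂(27/256) + (117/256)·log₂(117/256) + (15/256)·log₂(15/256) + (65/256)·log₂(65/256)]
  = 0.1269 + 0.3351 + 0.3423 + 0.5163 + 0.2398 + 0.5021
  = 2.0625 bits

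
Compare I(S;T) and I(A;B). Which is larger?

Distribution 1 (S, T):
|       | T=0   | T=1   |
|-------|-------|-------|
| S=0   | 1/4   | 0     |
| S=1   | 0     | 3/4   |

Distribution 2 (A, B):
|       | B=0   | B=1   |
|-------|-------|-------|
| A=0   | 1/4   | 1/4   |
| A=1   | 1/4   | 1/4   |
Distribution 1 (S, T):
Marginal P(S) (row sums):
  P(S=0) = 1/4 + 0 = 1/4
  P(S=1) = 0 + 3/4 = 3/4
Marginal P(T) (column sums):
  P(T=0) = 1/4 + 0 = 1/4
  P(T=1) = 0 + 3/4 = 3/4

H(S) = -[(1/4)·log₂(1/4) + (3/4)·log₂(3/4)]
  = 0.5000 + 0.3113
  = 0.8113 bits
H(T) = -[(1/4)·log₂(1/4) + (3/4)·log₂(3/4)]
  = 0.5000 + 0.3113
  = 0.8113 bits
H(S,T) = -[(1/4)·log₂(1/4) + (3/4)·log₂(3/4)]
  = 0.5000 + 0.3113
  = 0.8113 bits

I(S;T) = H(S) + H(T) - H(S,T)
  = 0.8113 + 0.8113 - 0.8113
  = 0.8113 bits

Distribution 2 (A, B):
Marginal P(A) (row sums):
  P(A=0) = 1/4 + 1/4 = 1/2
  P(A=1) = 1/4 + 1/4 = 1/2
Marginal P(B) (column sums):
  P(B=0) = 1/4 + 1/4 = 1/2
  P(B=1) = 1/4 + 1/4 = 1/2

H(A) = -[(1/2)·log₂(1/2) + (1/2)·log₂(1/2)]
  = 0.5000 + 0.5000
  = 1.0000 bits
H(B) = -[(1/2)·log₂(1/2) + (1/2)·log₂(1/2)]
  = 0.5000 + 0.5000
  = 1.0000 bits
H(A,B) = -[(1/4)·log₂(1/4) + (1/4)·log₂(1/4) + (1/4)·log₂(1/4) + (1/4)·log₂(1/4)]
  = 0.5000 + 0.5000 + 0.5000 + 0.5000
  = 2.0000 bits

I(A;B) = H(A) + H(B) - H(A,B)
  = 1.0000 + 1.0000 - 2.0000
  = 0.0000 bits

I(S;T) = 0.8113 bits > I(A;B) = 0.0000 bits, so (S, T) has the higher mutual information (stronger dependence).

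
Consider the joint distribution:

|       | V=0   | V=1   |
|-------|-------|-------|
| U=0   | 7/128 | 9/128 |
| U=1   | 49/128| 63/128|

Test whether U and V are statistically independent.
Marginal P(U) (row sums):
  P(U=0) = 7/128 + 9/128 = 1/8
  P(U=1) = 49/128 + 63/128 = 7/8
Marginal P(V) (column sums):
  P(V=0) = 7/128 + 49/128 = 7/16
  P(V=1) = 9/128 + 63/128 = 9/16

U and V are independent iff P(U=i,V=j) = P(U=i)·P(V=j) for every cell.
  P(U=0)·P(V=0) = 1/8 × 7/16 = 7/128 = P(U=0,V=0) ✓
  P(U=0)·P(V=1) = 1/8 × 9/16 = 9/128 = P(U=0,V=1) ✓
  P(U=1)·P(V=0) = 7/8 × 7/16 = 49/128 = P(U=1,V=0) ✓
  P(U=1)·P(V=1) = 7/8 × 9/16 = 63/128 = P(U=1,V=1) ✓

Yes, U and V are independent: every cell factors, so I(U;V) = 0 bits.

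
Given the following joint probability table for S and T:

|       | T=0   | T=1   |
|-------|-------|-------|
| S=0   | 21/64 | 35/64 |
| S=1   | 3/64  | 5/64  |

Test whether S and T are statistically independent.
Marginal P(S) (row sums):
  P(S=0) = 21/64 + 35/64 = 7/8
  P(S=1) = 3/64 + 5/64 = 1/8
Marginal P(T) (column sums):
  P(T=0) = 21/64 + 3/64 = 3/8
  P(T=1) = 35/64 + 5/64 = 5/8

S and T are independent iff P(S=i,T=j) = P(S=i)·P(T=j) for every cell.
  P(S=0)·P(T=0) = 7/8 × 3/8 = 21/64 = P(S=0,T=0) ✓
  P(S=0)·P(T=1) = 7/8 × 5/8 = 35/64 = P(S=0,T=1) ✓
  P(S=1)·P(T=0) = 1/8 × 3/8 = 3/64 = P(S=1,T=0) ✓
  P(S=1)·P(T=1) = 1/8 × 5/8 = 5/64 = P(S=1,T=1) ✓

Yes, S and T are independent: every cell factors, so I(S;T) = 0 bits.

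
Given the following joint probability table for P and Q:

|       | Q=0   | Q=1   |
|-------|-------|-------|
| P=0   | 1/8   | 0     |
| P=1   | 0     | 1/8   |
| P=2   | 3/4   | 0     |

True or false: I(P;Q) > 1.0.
Marginal P(P) (row sums):
  P(P=0) = 1/8 + 0 = 1/8
  P(P=1) = 0 + 1/8 = 1/8
  P(P=2) = 3/4 + 0 = 3/4
Marginal P(Q) (column sums):
  P(Q=0) = 1/8 + 0 + 3/4 = 7/8
  P(Q=1) = 0 + 1/8 + 0 = 1/8

H(P) = -[(1/8)·log₂(1/8) + (1/8)·log₂(1/8) + (3/4)·log₂(3/4)]
  = 0.3750 + 0.3750 + 0.3113
  = 1.0613 bits
H(Q) = -[(7/8)·log₂(7/8) + (1/8)·log₂(1/8)]
  = 0.1686 + 0.3750
  = 0.5436 bits
H(P,Q) = -[(1/8)·log₂(1/8) + (1/8)·log₂(1/8) + (3/4)·log₂(3/4)]
  = 0.3750 + 0.3750 + 0.3113
  = 1.0613 bits

I(P;Q) = H(P) + H(Q) - H(P,Q)
  = 1.0613 + 0.5436 - 1.0613
  = 0.5436 bits

False. I(P;Q) = 0.5436 bits, which is ≤ 1.0 bits.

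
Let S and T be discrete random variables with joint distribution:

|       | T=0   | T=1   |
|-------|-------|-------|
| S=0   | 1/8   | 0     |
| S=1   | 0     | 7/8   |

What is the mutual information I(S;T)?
Marginal P(S) (row sums):
  P(S=0) = 1/8 + 0 = 1/8
  P(S=1) = 0 + 7/8 = 7/8
Marginal P(T) (column sums):
  P(T=0) = 1/8 + 0 = 1/8
  P(T=1) = 0 + 7/8 = 7/8

H(S) = -[(1/8)·log₂(1/8) + (7/8)·log₂(7/8)]
  = 0.3750 + 0.1686
  = 0.5436 bits
H(T) = -[(1/8)·log₂(1/8) + (7/8)·log₂(7/8)]
  = 0.3750 + 0.1686
  = 0.5436 bits
H(S,T) = -[(1/8)·log₂(1/8) + (7/8)·log₂(7/8)]
  = 0.3750 + 0.1686
  = 0.5436 bits

I(S;T) = H(S) + H(T) - H(S,T)
  = 0.5436 + 0.5436 - 0.5436
  = 0.5436 bits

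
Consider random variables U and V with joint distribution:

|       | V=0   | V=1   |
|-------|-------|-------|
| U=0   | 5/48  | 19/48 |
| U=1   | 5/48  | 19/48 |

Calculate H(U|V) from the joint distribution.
Marginal P(V) (column sums):
  P(V=0) = 5/48 + 5/48 = 5/24
  P(V=1) = 19/48 + 19/48 = 19/24

H(U|V) = -Σ P(U,V)·log₂ P(U|V), where P(U|V) = P(U,V) / P(V)
  (U=0,V=0): P(U|V) = (5/48)/(5/24) = 1/2;  -(5/48)·log₂(1/2) = 0.1042
  (U=0,V=1): P(U|V) = (19/48)/(19/24) = 1/2;  -(19/48)·log₂(1/2) = 0.3958
  (U=1,V=0): P(U|V) = (5/48)/(5/24) = 1/2;  -(5/48)·log₂(1/2) = 0.1042
  (U=1,V=1): P(U|V) = (19/48)/(19/24) = 1/2;  -(19/48)·log₂(1/2) = 0.3958
H(U|V) = 0.1042 + 0.3958 + 0.1042 + 0.3958
  = 1.0000 bits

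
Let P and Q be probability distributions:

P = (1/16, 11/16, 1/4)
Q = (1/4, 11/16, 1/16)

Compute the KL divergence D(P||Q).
D(P||Q) = Σ P(i) log₂(P(i)/Q(i))
  i=0: (1/16) × log₂((1/16)/(1/4)) = (1/16) × log₂(1/4) = -0.1250
  i=1: (11/16) × log₂((11/16)/(11/16)) = (11/16) × log₂(1) = 0.0000
  i=2: (1/4) × log₂((1/4)/(1/16)) = (1/4) × log₂(4) = 0.5000
D(P||Q) = -0.1250 + 0.0000 + 0.5000
  = 0.3750 bits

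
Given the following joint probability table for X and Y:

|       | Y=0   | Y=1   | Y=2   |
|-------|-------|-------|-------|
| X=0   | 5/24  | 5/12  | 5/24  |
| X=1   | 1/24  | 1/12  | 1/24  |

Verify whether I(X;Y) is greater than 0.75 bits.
Marginal P(X) (row sums):
  P(X=0) = 5/24 + 5/12 + 5/24 = 5/6
  P(X=1) = 1/24 + 1/12 + 1/24 = 1/6
Marginal P(Y) (column sums):
  P(Y=0) = 5/24 + 1/24 = 1/4
  P(Y=1) = 5/12 + 1/12 = 1/2
  P(Y=2) = 5/24 + 1/24 = 1/4

H(X) = -[(5/6)·log₂(5/6) + (1/6)·log₂(1/6)]
  = 0.2192 + 0.4308
  = 0.6500 bits
H(Y) = -[(1/4)·log₂(1/4) + (1/2)·log₂(1/2) + (1/4)·log₂(1/4)]
  = 0.5000 + 0.5000 + 0.5000
  = 1.5000 bits
H(X,Y) = -[(5/24)·log₂(5/24) + (5/12)·log₂(5/12) + (5/24)·log₂(5/24) + (1/24)·log₂(1/24) + (1/12)·log₂(1/12) + (1/24)·log₂(1/24)]
  = 0.4715 + 0.5263 + 0.4715 + 0.1910 + 0.2987 + 0.1910
  = 2.1500 bits

I(X;Y) = H(X) + H(Y) - H(X,Y)
  = 0.6500 + 1.5000 - 2.1500
  = 0.0000 bits

No. I(X;Y) = 0.0000 bits, which is ≤ 0.75 bits.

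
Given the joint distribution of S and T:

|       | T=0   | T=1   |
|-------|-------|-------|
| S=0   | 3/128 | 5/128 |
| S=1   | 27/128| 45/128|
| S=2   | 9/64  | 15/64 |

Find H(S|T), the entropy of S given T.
Marginal P(T) (column sums):
  P(T=0) = 3/128 + 27/128 + 9/64 = 3/8
  P(T=1) = 5/128 + 45/128 + 15/64 = 5/8

H(S|T) = -Σ P(S,T)·log₂ P(S|T), where P(S|T) = P(S,T) / P(T)
  (S=0,T=0): P(S|T) = (3/128)/(3/8) = 1/16;  -(3/128)·log₂(1/16) = 0.0938
  (S=0,T=1): P(S|T) = (5/128)/(5/8) = 1/16;  -(5/128)·log₂(1/16) = 0.1563
  (S=1,T=0): P(S|T) = (27/128)/(3/8) = 9/16;  -(27/128)·log₂(9/16) = 0.1751
  (S=1,T=1): P(S|T) = (45/128)/(5/8) = 9/16;  -(45/128)·log₂(9/16) = 0.2918
  (S=2,T=0): P(S|T) = (9/64)/(3/8) = 3/8;  -(9/64)·log₂(3/8) = 0.1990
  (S=2,T=1): P(S|T) = (15/64)/(5/8) = 3/8;  -(15/64)·log₂(3/8) = 0.3316
H(S|T) = 0.0938 + 0.1563 + 0.1751 + 0.2918 + 0.1990 + 0.3316
  = 1.2476 bits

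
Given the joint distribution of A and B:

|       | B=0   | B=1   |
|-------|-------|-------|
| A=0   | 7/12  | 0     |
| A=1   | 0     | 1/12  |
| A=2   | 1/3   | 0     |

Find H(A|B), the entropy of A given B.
Marginal P(B) (column sums):
  P(B=0) = 7/12 + 0 + 1/3 = 11/12
  P(B=1) = 0 + 1/12 + 0 = 1/12

H(A|B) = -Σ P(A,B)·log₂ P(A|B), where P(A|B) = P(A,B) / P(B)
  (cells with P(A,B) = 0 contribute 0)
  (A=0,B=0): P(A|B) = (7/12)/(11/12) = 7/11;  -(7/12)·log₂(7/11) = 0.3804
  (A=1,B=1): P(A|B) = (1/12)/(1/12) = 1;  -(1/12)·log₂(1) = 0.0000
  (A=2,B=0): P(A|B) = (1/3)/(11/12) = 4/11;  -(1/3)·log₂(4/11) = 0.4865
H(A|B) = 0.3804 + 0.0000 + 0.4865
  = 0.8669 bits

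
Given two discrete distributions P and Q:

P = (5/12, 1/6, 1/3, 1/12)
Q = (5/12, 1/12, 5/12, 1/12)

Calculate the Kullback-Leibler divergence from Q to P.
D(P||Q) = Σ P(i) log₂(P(i)/Q(i))
  i=0: (5/12) × log₂((5/12)/(5/12)) = (5/12) × log₂(1) = 0.0000
  i=1: (1/6) × log₂((1/6)/(1/12)) = (1/6) × log₂(2) = 0.1667
  i=2: (1/3) × log₂((1/3)/(5/12)) = (1/3) × log₂(4/5) = -0.1073
  i=3: (1/12) × log₂((1/12)/(1/12)) = (1/12) × log₂(1) = 0.0000
D(P||Q) = 0.0000 + 0.1667 - 0.1073 + 0.0000
  = 0.0594 bits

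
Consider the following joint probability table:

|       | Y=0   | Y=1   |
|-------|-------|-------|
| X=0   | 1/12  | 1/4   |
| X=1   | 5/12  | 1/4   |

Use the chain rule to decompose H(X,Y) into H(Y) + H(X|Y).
By the chain rule: H(X,Y) = H(Y) + H(X|Y)

Marginal P(Y) (column sums):
  P(Y=0) = 1/12 + 5/12 = 1/2
  P(Y=1) = 1/4 + 1/4 = 1/2
H(Y) = -[(1/2)·log₂(1/2) + (1/2)·log₂(1/2)]
  = 0.5000 + 0.5000
  = 1.0000 bits
H(X|Y) = -Σ P(X,Y)·log₂ P(X|Y), where P(X|Y) = P(X,Y) / P(Y)
  (X=0,Y=0): P(X|Y) = (1/12)/(1/2) = 1/6;  -(1/12)·log₂(1/6) = 0.2154
  (X=0,Y=1): P(X|Y) = (1/4)/(1/2) = 1/2;  -(1/4)·log₂(1/2) = 0.2500
  (X=1,Y=0): P(X|Y) = (5/12)/(1/2) = 5/6;  -(5/12)·log₂(5/6) = 0.1096
  (X=1,Y=1): P(X|Y) = (1/4)/(1/2) = 1/2;  -(1/4)·log₂(1/2) = 0.2500
H(X|Y) = 0.2154 + 0.2500 + 0.1096 + 0.2500
  = 0.8250 bits

H(X,Y) = H(Y) + H(X|Y) = 1.0000 + 0.8250 = 1.8250 bits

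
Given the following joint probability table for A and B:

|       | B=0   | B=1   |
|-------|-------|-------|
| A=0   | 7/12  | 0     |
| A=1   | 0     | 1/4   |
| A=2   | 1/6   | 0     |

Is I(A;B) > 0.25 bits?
Marginal P(A) (row sums):
  P(A=0) = 7/12 + 0 = 7/12
  P(A=1) = 0 + 1/4 = 1/4
  P(A=2) = 1/6 + 0 = 1/6
Marginal P(B) (column sums):
  P(B=0) = 7/12 + 0 + 1/6 = 3/4
  P(B=1) = 0 + 1/4 + 0 = 1/4

H(A) = -[(7/12)·log₂(7/12) + (1/4)·log₂(1/4) + (1/6)·log₂(1/6)]
  = 0.4536 + 0.5000 + 0.4308
  = 1.3844 bits
H(B) = -[(3/4)·log₂(3/4) + (1/4)·log₂(1/4)]
  = 0.3113 + 0.5000
  = 0.8113 bits
H(A,B) = -[(7/12)·log₂(7/12) + (1/4)·log₂(1/4) + (1/6)·log₂(1/6)]
  = 0.4536 + 0.5000 + 0.4308
  = 1.3844 bits

I(A;B) = H(A) + H(B) - H(A,B)
  = 1.3844 + 0.8113 - 1.3844
  = 0.8113 bits

Yes. I(A;B) = 0.8113 bits, which is > 0.25 bits.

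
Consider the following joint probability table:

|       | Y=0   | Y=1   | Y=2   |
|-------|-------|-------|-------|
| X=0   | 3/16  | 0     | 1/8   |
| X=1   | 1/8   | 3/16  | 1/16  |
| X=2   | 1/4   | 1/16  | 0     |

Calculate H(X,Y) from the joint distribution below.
H(X,Y) = -Σ P(X,Y) log₂ P(X,Y), summed over the non-zero cells:
H(X,Y) = -[(3/16)·log₂(3/16) + (1/8)·log₂(1/8) + (1/8)·log₂(1/8) + (3/16)·log₂(3/16) + (1/16)·log₂(1/16) + (1/4)·log₂(1/4) + (1/16)·log₂(1/16)]
  = 0.4528 + 0.3750 + 0.3750 + 0.4528 + 0.2500 + 0.5000 + 0.2500
  = 2.6556 bits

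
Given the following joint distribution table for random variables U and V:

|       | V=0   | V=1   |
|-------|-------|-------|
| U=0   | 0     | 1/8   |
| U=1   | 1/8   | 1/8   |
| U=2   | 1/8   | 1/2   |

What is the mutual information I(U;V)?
Marginal P(U) (row sums):
  P(U=0) = 0 + 1/8 = 1/8
  P(U=1) = 1/8 + 1/8 = 1/4
  P(U=2) = 1/8 + 1/2 = 5/8
Marginal P(V) (column sums):
  P(V=0) = 0 + 1/8 + 1/8 = 1/4
  P(V=1) = 1/8 + 1/8 + 1/2 = 3/4

H(U) = -[(1/8)·log₂(1/8) + (1/4)·log₂(1/4) + (5/8)·log₂(5/8)]
  = 0.3750 + 0.5000 + 0.4238
  = 1.2988 bits
H(V) = -[(1/4)·log₂(1/4) + (3/4)·log₂(3/4)]
  = 0.5000 + 0.3113
  = 0.8113 bits
H(U,V) = -[(1/8)·log₂(1/8) + (1/8)·log₂(1/8) + (1/8)·log₂(1/8) + (1/8)·log₂(1/8) + (1/2)·log₂(1/2)]
  = 0.3750 + 0.3750 + 0.3750 + 0.3750 + 0.5000
  = 2.0000 bits

I(U;V) = H(U) + H(V) - H(U,V)
  = 1.2988 + 0.8113 - 2.0000
  = 0.1101 bits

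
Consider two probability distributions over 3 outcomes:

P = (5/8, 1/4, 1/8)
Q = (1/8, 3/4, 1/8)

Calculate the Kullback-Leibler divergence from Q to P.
D(P||Q) = Σ P(i) log₂(P(i)/Q(i))
  i=0: (5/8) × log₂((5/8)/(1/8)) = (5/8) × log₂(5) = 1.4512
  i=1: (1/4) × log₂((1/4)/(3/4)) = (1/4) × log₂(1/3) = -0.3962
  i=2: (1/8) × log₂((1/8)/(1/8)) = (1/8) × log₂(1) = 0.0000
D(P||Q) = 1.4512 - 0.3962 + 0.0000
  = 1.0550 bits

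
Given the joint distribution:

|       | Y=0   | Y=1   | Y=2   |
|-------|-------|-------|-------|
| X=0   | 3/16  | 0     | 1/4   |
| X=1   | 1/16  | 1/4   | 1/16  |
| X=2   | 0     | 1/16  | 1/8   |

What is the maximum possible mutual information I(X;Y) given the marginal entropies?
The upper bound on mutual information is I(X;Y) ≤ min(H(X), H(Y)).

Marginal P(X) (row sums):
  P(X=0) = 3/16 + 0 + 1/4 = 7/16
  P(X=1) = 1/16 + 1/4 + 1/16 = 3/8
  P(X=2) = 0 + 1/16 + 1/8 = 3/16
Marginal P(Y) (column sums):
  P(Y=0) = 3/16 + 1/16 + 0 = 1/4
  P(Y=1) = 0 + 1/4 + 1/16 = 5/16
  P(Y=2) = 1/4 + 1/16 + 1/8 = 7/16

H(X) = -[(7/16)·log₂(7/16) + (3/8)·log₂(3/8) + (3/16)·log₂(3/16)]
  = 0.5218 + 0.5306 + 0.4528
  = 1.5052 bits
H(Y) = -[(1/4)·log₂(1/4) + (5/16)·log₂(5/16) + (7/16)·log₂(7/16)]
  = 0.5000 + 0.5244 + 0.5218
  = 1.5462 bits

Maximum possible I(X;Y) = min(1.5052, 1.5462) = 1.5052 bits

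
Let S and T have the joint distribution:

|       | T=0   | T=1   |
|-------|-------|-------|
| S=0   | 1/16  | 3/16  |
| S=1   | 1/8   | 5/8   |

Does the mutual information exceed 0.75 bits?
Marginal P(S) (row sums):
  P(S=0) = 1/16 + 3/16 = 1/4
  P(S=1) = 1/8 + 5/8 = 3/4
Marginal P(T) (column sums):
  P(T=0) = 1/16 + 1/8 = 3/16
  P(T=1) = 3/16 + 5/8 = 13/16

H(S) = -[(1/4)·log₂(1/4) + (3/4)·log₂(3/4)]
  = 0.5000 + 0.3113
  = 0.8113 bits
H(T) = -[(3/16)·log₂(3/16) + (13/16)·log₂(13/16)]
  = 0.4528 + 0.2434
  = 0.6962 bits
H(S,T) = -[(1/16)·log₂(1/16) + (3/16)·log₂(3/16) + (1/8)·log₂(1/8) + (5/8)·log₂(5/8)]
  = 0.2500 + 0.4528 + 0.3750 + 0.4238
  = 1.5016 bits

I(S;T) = H(S) + H(T) - H(S,T)
  = 0.8113 + 0.6962 - 1.5016
  = 0.0059 bits

No. I(S;T) = 0.0059 bits, which is ≤ 0.75 bits.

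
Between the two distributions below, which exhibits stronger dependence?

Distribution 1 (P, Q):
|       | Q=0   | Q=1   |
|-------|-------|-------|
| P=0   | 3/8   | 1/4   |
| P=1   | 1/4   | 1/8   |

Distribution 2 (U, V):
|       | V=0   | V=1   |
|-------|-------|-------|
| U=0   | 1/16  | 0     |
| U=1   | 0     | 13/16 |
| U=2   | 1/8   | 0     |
Distribution 1 (P, Q):
Marginal P(P) (row sums):
  P(P=0) = 3/8 + 1/4 = 5/8
  P(P=1) = 1/4 + 1/8 = 3/8
Marginal P(Q) (column sums):
  P(Q=0) = 3/8 + 1/4 = 5/8
  P(Q=1) = 1/4 + 1/8 = 3/8

H(P) = -[(5/8)·log₂(5/8) + (3/8)·log₂(3/8)]
  = 0.4238 + 0.5306
  = 0.9544 bits
H(Q) = -[(5/8)·log₂(5/8) + (3/8)·log₂(3/8)]
  = 0.4238 + 0.5306
  = 0.9544 bits
H(P,Q) = -[(3/8)·log₂(3/8) + (1/4)·log₂(1/4) + (1/4)·log₂(1/4) + (1/8)·log₂(1/8)]
  = 0.5306 + 0.5000 + 0.5000 + 0.3750
  = 1.9056 bits

I(P;Q) = H(P) + H(Q) - H(P,Q)
  = 0.9544 + 0.9544 - 1.9056
  = 0.0032 bits

Distribution 2 (U, V):
Marginal P(U) (row sums):
  P(U=0) = 1/16 + 0 = 1/16
  P(U=1) = 0 + 13/16 = 13/16
  P(U=2) = 1/8 + 0 = 1/8
Marginal P(V) (column sums):
  P(V=0) = 1/16 + 0 + 1/8 = 3/16
  P(V=1) = 0 + 13/16 + 0 = 13/16

H(U) = -[(1/16)·log₂(1/16) + (13/16)·log₂(13/16) + (1/8)·log₂(1/8)]
  = 0.2500 + 0.2434 + 0.3750
  = 0.8684 bits
H(V) = -[(3/16)·log₂(3/16) + (13/16)·log₂(13/16)]
  = 0.4528 + 0.2434
  = 0.6962 bits
H(U,V) = -[(1/16)·log₂(1/16) + (13/16)·log₂(13/16) + (1/8)·log₂(1/8)]
  = 0.2500 + 0.2434 + 0.3750
  = 0.8684 bits

I(U;V) = H(U) + H(V) - H(U,V)
  = 0.8684 + 0.6962 - 0.8684
  = 0.6962 bits

I(U;V) = 0.6962 bits > I(P;Q) = 0.0032 bits, so (U, V) has the higher mutual information (stronger dependence).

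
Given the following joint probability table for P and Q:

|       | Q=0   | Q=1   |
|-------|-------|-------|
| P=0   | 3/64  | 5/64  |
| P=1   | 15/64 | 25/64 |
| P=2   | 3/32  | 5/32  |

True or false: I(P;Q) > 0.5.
Marginal P(P) (row sums):
  P(P=0) = 3/64 + 5/64 = 1/8
  P(P=1) = 15/64 + 25/64 = 5/8
  P(P=2) = 3/32 + 5/32 = 1/4
Marginal P(Q) (column sums):
  P(Q=0) = 3/64 + 15/64 + 3/32 = 3/8
  P(Q=1) = 5/64 + 25/64 + 5/32 = 5/8

H(P) = -[(1/8)·log₂(1/8) + (5/8)·log₂(5/8) + (1/4)·log₂(1/4)]
  = 0.3750 + 0.4238 + 0.5000
  = 1.2988 bits
H(Q) = -[(3/8)·log₂(3/8) + (5/8)·log₂(5/8)]
  = 0.5306 + 0.4238
  = 0.9544 bits
H(P,Q) = -[(3/64)·log₂(3/64) + (5/64)·log₂(5/64) + (15/64)·log₂(15/64) + (25/64)·log₂(25/64) + (3/32)·log₂(3/32) + (5/32)·log₂(5/32)]
  = 0.2070 + 0.2873 + 0.4906 + 0.5297 + 0.3202 + 0.4184
  = 2.2532 bits

I(P;Q) = H(P) + H(Q) - H(P,Q)
  = 1.2988 + 0.9544 - 2.2532
  = 0.0000 bits

False. I(P;Q) = 0.0000 bits, which is ≤ 0.5 bits.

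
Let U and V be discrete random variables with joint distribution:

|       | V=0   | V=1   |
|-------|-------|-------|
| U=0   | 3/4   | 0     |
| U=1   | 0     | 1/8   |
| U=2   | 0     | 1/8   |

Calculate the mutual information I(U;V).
Marginal P(U) (row sums):
  P(U=0) = 3/4 + 0 = 3/4
  P(U=1) = 0 + 1/8 = 1/8
  P(U=2) = 0 + 1/8 = 1/8
Marginal P(V) (column sums):
  P(V=0) = 3/4 + 0 + 0 = 3/4
  P(V=1) = 0 + 1/8 + 1/8 = 1/4

H(U) = -[(3/4)·log₂(3/4) + (1/8)·log₂(1/8) + (1/8)·log₂(1/8)]
  = 0.3113 + 0.3750 + 0.3750
  = 1.0613 bits
H(V) = -[(3/4)·log₂(3/4) + (1/4)·log₂(1/4)]
  = 0.3113 + 0.5000
  = 0.8113 bits
H(U,V) = -[(3/4)·log₂(3/4) + (1/8)·log₂(1/8) + (1/8)·log₂(1/8)]
  = 0.3113 + 0.3750 + 0.3750
  = 1.0613 bits

I(U;V) = H(U) + H(V) - H(U,V)
  = 1.0613 + 0.8113 - 1.0613
  = 0.8113 bits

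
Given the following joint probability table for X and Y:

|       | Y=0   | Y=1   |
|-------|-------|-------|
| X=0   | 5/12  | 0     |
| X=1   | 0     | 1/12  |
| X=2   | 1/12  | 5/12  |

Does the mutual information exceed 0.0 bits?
Marginal P(X) (row sums):
  P(X=0) = 5/12 + 0 = 5/12
  P(X=1) = 0 + 1/12 = 1/12
  P(X=2) = 1/12 + 5/12 = 1/2
Marginal P(Y) (column sums):
  P(Y=0) = 5/12 + 0 + 1/12 = 1/2
  P(Y=1) = 0 + 1/12 + 5/12 = 1/2

H(X) = -[(5/12)·log₂(5/12) + (1/12)·log₂(1/12) + (1/2)·log₂(1/2)]
  = 0.5263 + 0.2987 + 0.5000
  = 1.3250 bits
H(Y) = -[(1/2)·log₂(1/2) + (1/2)·log₂(1/2)]
  = 0.5000 + 0.5000
  = 1.0000 bits
H(X,Y) = -[(5/12)·log₂(5/12) + (1/12)·log₂(1/12) + (1/12)·log₂(1/12) + (5/12)·log₂(5/12)]
  = 0.5263 + 0.2987 + 0.2987 + 0.5263
  = 1.6500 bits

I(X;Y) = H(X) + H(Y) - H(X,Y)
  = 1.3250 + 1.0000 - 1.6500
  = 0.6750 bits

Yes. I(X;Y) = 0.6750 bits, which is > 0.0 bits.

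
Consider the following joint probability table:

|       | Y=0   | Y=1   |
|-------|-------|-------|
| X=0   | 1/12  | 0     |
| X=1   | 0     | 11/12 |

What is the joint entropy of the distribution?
H(X,Y) = -Σ P(X,Y) log₂ P(X,Y), summed over the non-zero cells:
H(X,Y) = -[(1/12)·log₂(1/12) + (11/12)·log₂(11/12)]
  = 0.2987 + 0.1151
  = 0.4138 bits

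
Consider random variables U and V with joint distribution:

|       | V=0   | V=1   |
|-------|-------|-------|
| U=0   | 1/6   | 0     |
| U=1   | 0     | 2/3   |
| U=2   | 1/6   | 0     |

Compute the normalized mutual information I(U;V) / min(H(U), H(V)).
Marginal P(U) (row sums):
  P(U=0) = 1/6 + 0 = 1/6
  P(U=1) = 0 + 2/3 = 2/3
  P(U=2) = 1/6 + 0 = 1/6
Marginal P(V) (column sums):
  P(V=0) = 1/6 + 0 + 1/6 = 1/3
  P(V=1) = 0 + 2/3 + 0 = 2/3

H(U) = -[(1/6)·log₂(1/6) + (2/3)·log₂(2/3) + (1/6)·log₂(1/6)]
  = 0.4308 + 0.3900 + 0.4308
  = 1.2516 bits
H(V) = -[(1/3)·log₂(1/3) + (2/3)·log₂(2/3)]
  = 0.5283 + 0.3900
  = 0.9183 bits
H(U,V) = -[(1/6)·log₂(1/6) + (2/3)·log₂(2/3) + (1/6)·log₂(1/6)]
  = 0.4308 + 0.3900 + 0.4308
  = 1.2516 bits

I(U;V) = H(U) + H(V) - H(U,V)
  = 1.2516 + 0.9183 - 1.2516
  = 0.9183 bits

min(H(U), H(V)) = min(1.2516, 0.9183) = 0.9183 bits
Normalized MI = 0.9183 / 0.9183 = 1.0000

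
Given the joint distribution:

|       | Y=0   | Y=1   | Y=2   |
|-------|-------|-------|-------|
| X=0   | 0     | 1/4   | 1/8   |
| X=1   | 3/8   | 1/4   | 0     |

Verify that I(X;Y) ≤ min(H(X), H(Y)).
Marginal P(X) (row sums):
  P(X=0) = 0 + 1/4 + 1/8 = 3/8
  P(X=1) = 3/8 + 1/4 + 0 = 5/8
Marginal P(Y) (column sums):
  P(Y=0) = 0 + 3/8 = 3/8
  P(Y=1) = 1/4 + 1/4 = 1/2
  P(Y=2) = 1/8 + 0 = 1/8

H(X) = -[(3/8)·log₂(3/8) + (5/8)·log₂(5/8)]
  = 0.5306 + 0.4238
  = 0.9544 bits
H(Y) = -[(3/8)·log₂(3/8) + (1/2)·log₂(1/2) + (1/8)·log₂(1/8)]
  = 0.5306 + 0.5000 + 0.3750
  = 1.4056 bits
H(X,Y) = -[(1/4)·log₂(1/4) + (1/8)·log₂(1/8) + (3/8)·log₂(3/8) + (1/4)·log₂(1/4)]
  = 0.5000 + 0.3750 + 0.5306 + 0.5000
  = 1.9056 bits

I(X;Y) = H(X) + H(Y) - H(X,Y)
  = 0.9544 + 1.4056 - 1.9056
  = 0.4544 bits

min(H(X), H(Y)) = min(0.9544, 1.4056) = 0.9544 bits
Since 0.4544 ≤ 0.9544, the bound is satisfied ✓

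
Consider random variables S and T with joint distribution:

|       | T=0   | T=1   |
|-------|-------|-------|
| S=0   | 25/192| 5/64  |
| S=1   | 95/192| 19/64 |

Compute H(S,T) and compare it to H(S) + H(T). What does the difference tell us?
Marginal P(S) (row sums):
  P(S=0) = 25/192 + 5/64 = 5/24
  P(S=1) = 95/192 + 19/64 = 19/24
Marginal P(T) (column sums):
  P(T=0) = 25/192 + 95/192 = 5/8
  P(T=1) = 5/64 + 19/64 = 3/8

H(S,T) = -[(25/192)·log₂(25/192) + (5/64)·log₂(5/64) + (95/192)·log₂(95/192) + (19/64)·log₂(19/64)]
  = 0.3830 + 0.2873 + 0.5023 + 0.5201
  = 1.6927 bits
H(S) = -[(5/24)·log₂(5/24) + (19/24)·log₂(19/24)]
  = 0.4715 + 0.2668
  = 0.7383 bits
H(T) = -[(5/8)·log₂(5/8) + (3/8)·log₂(3/8)]
  = 0.4238 + 0.5306
  = 0.9544 bits

H(S) + H(T) = 0.7383 + 0.9544 = 1.6927 bits
Difference: H(S) + H(T) - H(S,T) = 1.6927 - 1.6927 = 0.0000 bits = I(S;T)

The difference is the mutual information; it is 0 here, so S and T are independent (the joint entropy equals the sum of the marginal entropies).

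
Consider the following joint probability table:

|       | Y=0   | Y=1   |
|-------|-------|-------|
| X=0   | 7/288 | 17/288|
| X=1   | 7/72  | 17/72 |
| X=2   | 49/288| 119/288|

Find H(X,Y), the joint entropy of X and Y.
H(X,Y) = -Σ P(X,Y) log₂ P(X,Y), summed over the non-zero cells:
H(X,Y) = -[(7/288)·log₂(7/288) + (17/288)·log₂(17/288) + (7/72)·log₂(7/72) + (17/72)·log₂(17/72) + (49/288)·log₂(49/288) + (119/288)·log₂(119/288)]
  = 0.1303 + 0.2410 + 0.3269 + 0.4917 + 0.4347 + 0.5269
  = 2.1515 bits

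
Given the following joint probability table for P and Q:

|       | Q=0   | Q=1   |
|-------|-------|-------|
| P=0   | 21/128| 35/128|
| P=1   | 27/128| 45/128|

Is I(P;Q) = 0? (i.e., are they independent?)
Marginal P(P) (row sums):
  P(P=0) = 21/128 + 35/128 = 7/16
  P(P=1) = 27/128 + 45/128 = 9/16
Marginal P(Q) (column sums):
  P(Q=0) = 21/128 + 27/128 = 3/8
  P(Q=1) = 35/128 + 45/128 = 5/8

P and Q are independent iff P(P=i,Q=j) = P(P=i)·P(Q=j) for every cell.
  P(P=0)·P(Q=0) = 7/16 × 3/8 = 21/128 = P(P=0,Q=0) ✓
  P(P=0)·P(Q=1) = 7/16 × 5/8 = 35/128 = P(P=0,Q=1) ✓
  P(P=1)·P(Q=0) = 9/16 × 3/8 = 27/128 = P(P=1,Q=0) ✓
  P(P=1)·P(Q=1) = 9/16 × 5/8 = 45/128 = P(P=1,Q=1) ✓

Yes, P and Q are independent: every cell factors, so I(P;Q) = 0 bits.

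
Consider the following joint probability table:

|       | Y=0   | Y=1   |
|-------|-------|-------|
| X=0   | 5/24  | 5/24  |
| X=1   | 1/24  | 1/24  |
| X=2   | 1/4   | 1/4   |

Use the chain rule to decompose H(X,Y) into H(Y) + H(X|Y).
By the chain rule: H(X,Y) = H(Y) + H(X|Y)

Marginal P(Y) (column sums):
  P(Y=0) = 5/24 + 1/24 + 1/4 = 1/2
  P(Y=1) = 5/24 + 1/24 + 1/4 = 1/2
H(Y) = -[(1/2)·log₂(1/2) + (1/2)·log₂(1/2)]
  = 0.5000 + 0.5000
  = 1.0000 bits
H(X|Y) = -Σ P(X,Y)·log₂ P(X|Y), where P(X|Y) = P(X,Y) / P(Y)
  (X=0,Y=0): P(X|Y) = (5/24)/(1/2) = 5/12;  -(5/24)·log₂(5/12) = 0.2631
  (X=0,Y=1): P(X|Y) = (5/24)/(1/2) = 5/12;  -(5/24)·log₂(5/12) = 0.2631
  (X=1,Y=0): P(X|Y) = (1/24)/(1/2) = 1/12;  -(1/24)·log₂(1/12) = 0.1494
  (X=1,Y=1): P(X|Y) = (1/24)/(1/2) = 1/12;  -(1/24)·log₂(1/12) = 0.1494
  (X=2,Y=0): P(X|Y) = (1/4)/(1/2) = 1/2;  -(1/4)·log₂(1/2) = 0.2500
  (X=2,Y=1): P(X|Y) = (1/4)/(1/2) = 1/2;  -(1/4)·log₂(1/2) = 0.2500
H(X|Y) = 0.2631 + 0.2631 + 0.1494 + 0.1494 + 0.2500 + 0.2500
  = 1.3250 bits

H(X,Y) = H(Y) + H(X|Y) = 1.0000 + 1.3250 = 2.3250 bits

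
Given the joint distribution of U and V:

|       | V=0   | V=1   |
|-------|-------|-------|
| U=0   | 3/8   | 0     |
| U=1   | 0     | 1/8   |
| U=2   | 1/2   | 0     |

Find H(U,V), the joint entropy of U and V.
H(U,V) = -Σ P(U,V) log₂ P(U,V), summed over the non-zero cells:
H(U,V) = -[(3/8)·log₂(3/8) + (1/8)·log₂(1/8) + (1/2)·log₂(1/2)]
  = 0.5306 + 0.3750 + 0.5000
  = 1.4056 bits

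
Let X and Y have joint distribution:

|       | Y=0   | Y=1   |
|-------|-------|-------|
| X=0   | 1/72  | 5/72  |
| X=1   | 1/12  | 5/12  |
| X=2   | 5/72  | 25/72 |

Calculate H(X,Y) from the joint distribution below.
H(X,Y) = -Σ P(X,Y) log₂ P(X,Y), summed over the non-zero cells:
H(X,Y) = -[(1/72)·log₂(1/72) + (5/72)·log₂(5/72) + (1/12)·log₂(1/12) + (5/12)·log₂(5/12) + (5/72)·log₂(5/72) + (25/72)·log₂(25/72)]
  = 0.0857 + 0.2672 + 0.2987 + 0.5263 + 0.2672 + 0.5299
  = 1.9750 bits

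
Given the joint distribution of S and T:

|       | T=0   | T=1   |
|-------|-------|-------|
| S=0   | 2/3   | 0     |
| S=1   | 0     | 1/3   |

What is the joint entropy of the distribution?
H(S,T) = -Σ P(S,T) log₂ P(S,T), summed over the non-zero cells:
H(S,T) = -[(2/3)·log₂(2/3) + (1/3)·log₂(1/3)]
  = 0.3900 + 0.5283
  = 0.9183 bits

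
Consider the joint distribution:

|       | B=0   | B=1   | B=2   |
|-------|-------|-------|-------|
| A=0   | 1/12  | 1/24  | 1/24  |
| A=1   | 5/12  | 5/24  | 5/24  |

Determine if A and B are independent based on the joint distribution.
Marginal P(A) (row sums):
  P(A=0) = 1/12 + 1/24 + 1/24 = 1/6
  P(A=1) = 5/12 + 5/24 + 5/24 = 5/6
Marginal P(B) (column sums):
  P(B=0) = 1/12 + 5/12 = 1/2
  P(B=1) = 1/24 + 5/24 = 1/4
  P(B=2) = 1/24 + 5/24 = 1/4

A and B are independent iff P(A=i,B=j) = P(A=i)·P(B=j) for every cell.
  P(A=0)·P(B=0) = 1/6 × 1/2 = 1/12 = P(A=0,B=0) ✓
  P(A=0)·P(B=1) = 1/6 × 1/4 = 1/24 = P(A=0,B=1) ✓
  P(A=0)·P(B=2) = 1/6 × 1/4 = 1/24 = P(A=0,B=2) ✓
  P(A=1)·P(B=0) = 5/6 × 1/2 = 5/12 = P(A=1,B=0) ✓
  P(A=1)·P(B=1) = 5/6 × 1/4 = 5/24 = P(A=1,B=1) ✓
  P(A=1)·P(B=2) = 5/6 × 1/4 = 5/24 = P(A=1,B=2) ✓

Yes, A and B are independent: every cell factors, so I(A;B) = 0 bits.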